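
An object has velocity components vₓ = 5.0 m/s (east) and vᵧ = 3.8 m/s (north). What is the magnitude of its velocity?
|v| = √(vₓ² + vᵧ²) = √(5.0² + 3.8²) = √(39.44) = 6.28 m/s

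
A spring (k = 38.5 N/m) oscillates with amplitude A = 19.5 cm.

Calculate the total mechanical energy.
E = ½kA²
E = ½kA² = ½×38.5×(0.195)² = 0.732 J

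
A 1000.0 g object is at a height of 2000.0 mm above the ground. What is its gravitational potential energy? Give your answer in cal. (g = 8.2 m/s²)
PE = mgh = 1 kg × 8.2 m/s² × 2 m = 16.4 J = 3.92 cal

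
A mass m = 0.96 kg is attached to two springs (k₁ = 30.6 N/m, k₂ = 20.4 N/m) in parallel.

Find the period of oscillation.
k_eq = k₁+k₂ = 51 N/m
T = 2π√(m/k_eq) = 2π√(0.96/51) = 0.862 s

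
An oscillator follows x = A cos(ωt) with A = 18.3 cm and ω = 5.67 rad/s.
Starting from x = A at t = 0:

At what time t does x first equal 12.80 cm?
cos(ωt) = x/A = 12.8/18.3 = 0.6995
ωt = arccos(0.6995) = 0.7962 rad
t = 0.7962/5.67 = 0.1404 s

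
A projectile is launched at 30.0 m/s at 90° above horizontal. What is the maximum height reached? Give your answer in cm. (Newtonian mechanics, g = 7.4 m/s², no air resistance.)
H = v₀²sin²(θ)/(2g) (with unit conversion) = 6081.0 cm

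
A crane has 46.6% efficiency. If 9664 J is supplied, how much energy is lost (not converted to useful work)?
W_out = η × W_in = 0.466×9664 = 4503.4 J
W_lost = W_in − W_out = 9664 − 4503.4 = 5160.6 J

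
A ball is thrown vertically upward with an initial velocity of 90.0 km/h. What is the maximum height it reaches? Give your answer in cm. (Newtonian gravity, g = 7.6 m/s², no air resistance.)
h_max = v₀²/(2g) (with unit conversion) = 4112.0 cm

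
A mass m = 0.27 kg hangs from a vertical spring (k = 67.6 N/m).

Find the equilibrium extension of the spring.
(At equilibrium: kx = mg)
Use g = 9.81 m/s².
x_eq = mg/k = 0.27×9.81/67.6 = 0.03918 m = 3.918 cm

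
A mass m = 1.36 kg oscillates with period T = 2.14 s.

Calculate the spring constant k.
T = 2π√(m/k) → k = m(2π/T)² = 1.36×(2π/2.14)² = 11.72 N/m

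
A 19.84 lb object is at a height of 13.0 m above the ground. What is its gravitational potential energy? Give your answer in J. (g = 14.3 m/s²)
PE = mgh = 8.999 kg × 14.3 m/s² × 13 m = 1673 J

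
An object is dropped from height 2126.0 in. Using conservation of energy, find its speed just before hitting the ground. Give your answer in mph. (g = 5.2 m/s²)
mgh = ½mv² → v = √(2gh) = √(2×5.2×54) = 23.7 m/s = 53.01 mph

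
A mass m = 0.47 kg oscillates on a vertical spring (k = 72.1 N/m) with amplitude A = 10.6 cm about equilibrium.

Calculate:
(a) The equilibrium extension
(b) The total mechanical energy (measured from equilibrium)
x_eq = mg/k = 0.47×9.81/72.1 = 0.06395 m = 6.395 cm
E = ½kA² = ½×72.1×(0.106)² = 0.4051 J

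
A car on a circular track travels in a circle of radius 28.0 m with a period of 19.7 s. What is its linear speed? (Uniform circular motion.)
v = 2πr/T = 2π×28.0/19.7 = 8.93 m/s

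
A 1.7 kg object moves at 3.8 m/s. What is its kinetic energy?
KE = ½mv² = ½×1.7×3.8² = 12.274 J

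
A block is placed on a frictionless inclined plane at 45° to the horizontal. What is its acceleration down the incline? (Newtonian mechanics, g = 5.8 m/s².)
a = g sin(θ) = 5.8 × sin(45°) = 5.8 × 0.7071 = 4.1 m/s²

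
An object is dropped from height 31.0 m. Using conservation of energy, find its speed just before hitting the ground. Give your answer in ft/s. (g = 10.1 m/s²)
mgh = ½mv² → v = √(2gh) = √(2×10.1×31) = 25.02 m/s = 82.1 ft/s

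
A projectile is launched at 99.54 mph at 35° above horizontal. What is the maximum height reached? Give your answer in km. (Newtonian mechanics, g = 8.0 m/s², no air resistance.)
H = v₀²sin²(θ)/(2g) (with unit conversion) = 0.04071 km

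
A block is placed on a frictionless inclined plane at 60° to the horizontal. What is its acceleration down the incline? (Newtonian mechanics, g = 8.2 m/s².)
a = g sin(θ) = 8.2 × sin(60°) = 8.2 × 0.866 = 7.1 m/s²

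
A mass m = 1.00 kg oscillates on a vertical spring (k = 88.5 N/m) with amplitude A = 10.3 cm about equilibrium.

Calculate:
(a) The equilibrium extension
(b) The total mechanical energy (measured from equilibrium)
x_eq = mg/k = 1.0×9.81/88.5 = 0.1108 m = 11.08 cm
E = ½kA² = ½×88.5×(0.103)² = 0.4694 J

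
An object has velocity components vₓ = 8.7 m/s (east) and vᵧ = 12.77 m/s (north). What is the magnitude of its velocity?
|v| = √(vₓ² + vᵧ²) = √(8.7² + 12.77²) = √(238.763) = 15.45 m/s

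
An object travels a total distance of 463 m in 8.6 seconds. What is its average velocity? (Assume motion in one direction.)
v_avg = Δd / Δt = 463 / 8.6 = 53.84 m/s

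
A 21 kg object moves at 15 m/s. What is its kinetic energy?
KE = ½mv² = ½×21×15² = 2362.5 J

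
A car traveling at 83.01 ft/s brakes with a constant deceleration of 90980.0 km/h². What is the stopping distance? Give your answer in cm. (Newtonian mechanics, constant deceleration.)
d = v₀² / (2a) (with unit conversion) = 4560.0 cm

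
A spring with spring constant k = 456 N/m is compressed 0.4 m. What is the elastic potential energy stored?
PE = ½kx² = ½×456×0.4² = 36.48 J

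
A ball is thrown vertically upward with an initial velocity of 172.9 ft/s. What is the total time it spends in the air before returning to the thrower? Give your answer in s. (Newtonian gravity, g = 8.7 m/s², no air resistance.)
t_total = 2v₀/g (with unit conversion) = 12.11 s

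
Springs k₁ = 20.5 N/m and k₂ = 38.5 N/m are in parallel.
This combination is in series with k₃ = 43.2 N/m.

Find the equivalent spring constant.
k₁₂ = k₁ + k₂ = 59 N/m (parallel)
1/k_eq = 1/k₁₂ + 1/k₃ → k_eq = 24.94 N/m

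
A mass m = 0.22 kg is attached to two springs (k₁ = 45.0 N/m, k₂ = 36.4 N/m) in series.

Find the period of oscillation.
k_eq = k₁k₂/(k₁+k₂) = 20.12 N/m
T = 2π√(m/k_eq) = 2π√(0.22/20.12) = 0.657 s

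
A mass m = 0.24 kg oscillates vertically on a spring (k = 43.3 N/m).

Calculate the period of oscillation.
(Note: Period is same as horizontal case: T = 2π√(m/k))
T = 2π√(m/k) = 2π√(0.24/43.3) = 0.4678 s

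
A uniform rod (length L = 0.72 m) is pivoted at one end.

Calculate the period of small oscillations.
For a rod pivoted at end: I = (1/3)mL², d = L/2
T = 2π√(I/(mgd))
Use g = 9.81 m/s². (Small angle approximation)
I/m = (1/3)L² = 0.1728 m²; d = L/2 = 0.36 m
T = 2π√(I/(mgd)) = 2π√(0.1728/(9.81×0.36)) = 1.39 s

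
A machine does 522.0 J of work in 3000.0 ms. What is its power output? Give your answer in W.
P = W/t = 522 J / 3 s = 174 W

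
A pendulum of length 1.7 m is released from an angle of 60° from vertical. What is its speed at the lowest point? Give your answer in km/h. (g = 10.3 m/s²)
h = L(1 − cosθ) = 1.7×(1 − cos60°) = 0.85 m
v = √(2gh) = √(2×10.3×0.85) = 4.184 m/s = 15.06 km/h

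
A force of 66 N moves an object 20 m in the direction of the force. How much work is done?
W = Fd = 66×20 = 1320.0 J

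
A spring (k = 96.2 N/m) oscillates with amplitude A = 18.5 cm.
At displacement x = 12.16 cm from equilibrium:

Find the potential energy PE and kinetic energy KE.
E_total = ½kA² = ½×96.2×(0.185)² = 1.646 J
PE = ½kx² = ½×96.2×(0.1216)² = 0.7112 J
KE = E_total − PE = 0.935 J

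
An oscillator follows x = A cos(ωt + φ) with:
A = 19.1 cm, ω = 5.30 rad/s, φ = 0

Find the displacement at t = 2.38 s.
x = A cos(ωt + φ) = 19.1×cos(5.3×2.38 + 0) = 19.08 cm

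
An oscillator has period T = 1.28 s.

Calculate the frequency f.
f = 1/T = 1/1.28 = 0.7812 Hz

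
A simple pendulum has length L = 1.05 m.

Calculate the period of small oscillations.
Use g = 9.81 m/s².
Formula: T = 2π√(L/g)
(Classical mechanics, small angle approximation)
T = 2π√(L/g) = 2π√(1.05/9.81) = 2.056 s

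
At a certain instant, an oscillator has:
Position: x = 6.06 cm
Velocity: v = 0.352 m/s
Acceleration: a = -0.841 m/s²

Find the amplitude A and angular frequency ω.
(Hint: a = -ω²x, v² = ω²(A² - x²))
a = −ω²x → ω = √(|a|/x) = √(0.841/0.0606) = 3.725 rad/s
v² = ω²(A² − x²) → A = √(x² + v²/ω²) = √(0.0606² + 0.352²/3.725²) = 0.1123 m = 11.23 cm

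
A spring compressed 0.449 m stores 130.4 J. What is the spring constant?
PE = ½kx² → k = 2PE/x² = 2×130.4/0.449² = 1294.0 N/m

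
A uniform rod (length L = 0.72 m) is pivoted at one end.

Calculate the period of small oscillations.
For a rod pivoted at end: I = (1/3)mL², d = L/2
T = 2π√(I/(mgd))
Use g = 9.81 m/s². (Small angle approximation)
I/m = (1/3)L² = 0.1728 m²; d = L/2 = 0.36 m
T = 2π√(I/(mgd)) = 2π√(0.1728/(9.81×0.36)) = 1.39 s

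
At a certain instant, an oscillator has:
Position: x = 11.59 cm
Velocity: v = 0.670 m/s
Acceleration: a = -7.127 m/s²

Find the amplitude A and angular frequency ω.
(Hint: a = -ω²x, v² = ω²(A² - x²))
a = −ω²x → ω = √(|a|/x) = √(7.127/0.1159) = 7.842 rad/s
v² = ω²(A² − x²) → A = √(x² + v²/ω²) = √(0.1159² + 0.67²/7.842²) = 0.144 m = 14.4 cm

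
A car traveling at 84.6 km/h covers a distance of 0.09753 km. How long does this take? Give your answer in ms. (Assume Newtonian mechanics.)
t = d/v (with unit conversion) = 4150.0 ms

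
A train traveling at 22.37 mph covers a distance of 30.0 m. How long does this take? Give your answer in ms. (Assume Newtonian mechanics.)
t = d/v (with unit conversion) = 3000.0 ms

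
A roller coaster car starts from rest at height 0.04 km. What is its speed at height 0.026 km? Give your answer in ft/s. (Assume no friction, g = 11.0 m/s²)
mgh₁ = ½mv₂² + mgh₂ → v₂ = √(2g(h₁−h₂)) = √(2×11.0×(40−26)) = 17.55 m/s = 57.58 ft/s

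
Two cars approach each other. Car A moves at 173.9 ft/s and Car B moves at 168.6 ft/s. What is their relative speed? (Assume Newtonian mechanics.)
v_rel = v_A + v_B = 173.9 + 168.6 = 342.5 ft/s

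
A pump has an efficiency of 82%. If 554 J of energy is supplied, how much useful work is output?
W_out = η × W_in = 0.82 × 554 = 454.28 J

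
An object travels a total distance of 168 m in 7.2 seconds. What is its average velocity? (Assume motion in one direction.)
v_avg = Δd / Δt = 168 / 7.2 = 23.33 m/s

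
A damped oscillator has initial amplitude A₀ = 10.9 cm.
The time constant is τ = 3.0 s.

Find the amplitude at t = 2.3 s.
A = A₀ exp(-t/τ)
A = A₀ exp(−t/τ) = 10.9×exp(−2.3/3.0) = 5.064 cm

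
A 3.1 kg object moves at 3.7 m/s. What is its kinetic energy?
KE = ½mv² = ½×3.1×3.7² = 21.2195 J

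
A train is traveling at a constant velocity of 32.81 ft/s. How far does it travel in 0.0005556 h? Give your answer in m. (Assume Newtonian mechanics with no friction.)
d = vt (with unit conversion) = 20.0 m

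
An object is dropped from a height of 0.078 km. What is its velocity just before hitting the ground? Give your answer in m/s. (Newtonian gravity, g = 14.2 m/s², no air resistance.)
v = √(2gh) (with unit conversion) = 47.07 m/s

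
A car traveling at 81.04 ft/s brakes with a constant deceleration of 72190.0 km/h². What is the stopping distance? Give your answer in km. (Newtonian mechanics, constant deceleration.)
d = v₀² / (2a) (with unit conversion) = 0.05477 km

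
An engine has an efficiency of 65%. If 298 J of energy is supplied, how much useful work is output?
W_out = η × W_in = 0.65 × 298 = 193.7 J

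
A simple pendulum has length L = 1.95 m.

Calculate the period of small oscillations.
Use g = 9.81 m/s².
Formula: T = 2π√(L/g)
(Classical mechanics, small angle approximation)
T = 2π√(L/g) = 2π√(1.95/9.81) = 2.801 s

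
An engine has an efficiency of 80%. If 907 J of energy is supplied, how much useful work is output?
W_out = η × W_in = 0.8 × 907 = 725.6 J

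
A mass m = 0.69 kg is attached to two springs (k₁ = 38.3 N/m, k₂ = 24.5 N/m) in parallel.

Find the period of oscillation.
k_eq = k₁+k₂ = 62.8 N/m
T = 2π√(m/k_eq) = 2π√(0.69/62.8) = 0.6586 s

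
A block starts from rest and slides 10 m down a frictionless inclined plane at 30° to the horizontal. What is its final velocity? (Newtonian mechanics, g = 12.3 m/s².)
a = g sin(θ) = 12.3 × sin(30°) = 6.15 m/s²
v = √(2ad) = √(2 × 6.15 × 10) = 11.09 m/s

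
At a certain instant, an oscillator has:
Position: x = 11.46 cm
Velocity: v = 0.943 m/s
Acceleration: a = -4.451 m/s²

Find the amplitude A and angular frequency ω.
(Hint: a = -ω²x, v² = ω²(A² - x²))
a = −ω²x → ω = √(|a|/x) = √(4.451/0.1146) = 6.232 rad/s
v² = ω²(A² − x²) → A = √(x² + v²/ω²) = √(0.1146² + 0.943²/6.232²) = 0.1898 m = 18.98 cm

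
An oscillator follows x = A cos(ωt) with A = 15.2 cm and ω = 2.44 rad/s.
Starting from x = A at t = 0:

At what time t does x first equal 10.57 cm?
cos(ωt) = x/A = 10.57/15.2 = 0.6954
ωt = arccos(0.6954) = 0.8018 rad
t = 0.8018/2.44 = 0.3286 s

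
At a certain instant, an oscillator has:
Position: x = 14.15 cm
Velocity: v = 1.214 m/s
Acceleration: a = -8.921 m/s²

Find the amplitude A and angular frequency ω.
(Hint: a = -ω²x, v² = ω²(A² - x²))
a = −ω²x → ω = √(|a|/x) = √(8.921/0.1415) = 7.94 rad/s
v² = ω²(A² − x²) → A = √(x² + v²/ω²) = √(0.1415² + 1.214²/7.94²) = 0.2083 m = 20.83 cm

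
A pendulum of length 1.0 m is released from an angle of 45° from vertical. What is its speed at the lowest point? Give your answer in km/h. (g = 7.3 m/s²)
h = L(1 − cosθ) = 1.0×(1 − cos45°) = 0.2929 m
v = √(2gh) = √(2×7.3×0.2929) = 2.068 m/s = 7.444 km/h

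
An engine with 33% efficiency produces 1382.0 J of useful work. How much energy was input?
W_in = W_out/η = 1382.0/0.33 = 4187.9 J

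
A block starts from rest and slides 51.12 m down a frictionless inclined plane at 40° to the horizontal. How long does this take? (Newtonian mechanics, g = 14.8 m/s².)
a = g sin(θ) = 14.8 × sin(40°) = 9.51 m/s²
t = √(2d/a) = √(2 × 51.12 / 9.51) = 3.28 s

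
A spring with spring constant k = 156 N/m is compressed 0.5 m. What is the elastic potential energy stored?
PE = ½kx² = ½×156×0.5² = 19.5 J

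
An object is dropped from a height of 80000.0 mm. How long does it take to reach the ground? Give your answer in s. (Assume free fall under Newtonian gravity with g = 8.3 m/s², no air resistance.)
t = √(2h/g) (with unit conversion) = 4.391 s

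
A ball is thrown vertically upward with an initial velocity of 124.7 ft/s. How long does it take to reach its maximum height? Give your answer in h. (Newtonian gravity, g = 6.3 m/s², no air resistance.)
t_up = v₀/g (with unit conversion) = 0.001676 h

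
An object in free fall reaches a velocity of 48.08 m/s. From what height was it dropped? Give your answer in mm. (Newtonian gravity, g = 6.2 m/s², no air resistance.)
h = v²/(2g) (with unit conversion) = 186400.0 mm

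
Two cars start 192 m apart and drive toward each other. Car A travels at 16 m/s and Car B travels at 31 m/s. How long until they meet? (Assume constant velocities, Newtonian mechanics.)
Combined speed: v_combined = 16 + 31 = 47 m/s
Time to meet: t = d/47 = 192/47 = 4.09 s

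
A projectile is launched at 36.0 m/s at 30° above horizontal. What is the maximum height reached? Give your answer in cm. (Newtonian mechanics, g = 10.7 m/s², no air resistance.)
H = v₀²sin²(θ)/(2g) (with unit conversion) = 1514.0 cm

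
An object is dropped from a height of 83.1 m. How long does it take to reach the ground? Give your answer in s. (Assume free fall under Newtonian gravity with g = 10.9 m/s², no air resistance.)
t = √(2h/g) = 3.905 s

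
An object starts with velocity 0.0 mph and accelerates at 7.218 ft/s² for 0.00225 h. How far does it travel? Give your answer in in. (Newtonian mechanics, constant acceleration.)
d = v₀t + ½at² (with unit conversion) = 2841.0 in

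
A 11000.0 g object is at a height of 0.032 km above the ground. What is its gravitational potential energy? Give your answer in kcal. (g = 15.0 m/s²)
PE = mgh = 11 kg × 15.0 m/s² × 32 m = 5280 J = 1.262 kcal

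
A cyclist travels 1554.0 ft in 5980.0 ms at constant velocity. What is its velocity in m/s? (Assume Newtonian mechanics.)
v = d/t (with unit conversion) = 79.21 m/s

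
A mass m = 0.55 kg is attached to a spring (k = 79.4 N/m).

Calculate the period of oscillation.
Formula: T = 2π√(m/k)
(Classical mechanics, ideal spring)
T = 2π√(m/k) = 2π√(0.55/79.4) = 0.5229 s; f = 1/T = 1.912 Hz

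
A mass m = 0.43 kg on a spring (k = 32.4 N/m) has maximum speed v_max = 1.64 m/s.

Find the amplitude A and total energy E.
½mv²_max = ½kA² → A = v_max√(m/k) = 1.64×√(0.43/32.4) = 0.1889 m = 18.89 cm
E = ½mv²_max = ½×0.43×1.64² = 0.5783 J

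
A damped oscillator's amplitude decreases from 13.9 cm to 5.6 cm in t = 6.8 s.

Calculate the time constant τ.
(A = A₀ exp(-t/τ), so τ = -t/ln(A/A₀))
A/A₀ = 5.6/13.9 = 0.4029; ln(A/A₀) = -0.9091
τ = −t/ln(A/A₀) = −6.8/-0.9091 = 7.48 s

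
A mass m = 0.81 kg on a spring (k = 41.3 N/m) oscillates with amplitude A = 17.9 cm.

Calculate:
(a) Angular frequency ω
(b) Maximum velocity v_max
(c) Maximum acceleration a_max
ω = √(k/m) = √(41.3/0.81) = 7.141 rad/s
v_max = ωA = 7.141×0.179 = 1.278 m/s
a_max = ω²A = 7.141²×0.179 = 9.127 m/s²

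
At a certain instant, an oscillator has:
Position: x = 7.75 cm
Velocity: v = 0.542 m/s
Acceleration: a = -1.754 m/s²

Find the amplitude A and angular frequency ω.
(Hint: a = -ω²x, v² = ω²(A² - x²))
a = −ω²x → ω = √(|a|/x) = √(1.754/0.0775) = 4.757 rad/s
v² = ω²(A² − x²) → A = √(x² + v²/ω²) = √(0.0775² + 0.542²/4.757²) = 0.1378 m = 13.78 cm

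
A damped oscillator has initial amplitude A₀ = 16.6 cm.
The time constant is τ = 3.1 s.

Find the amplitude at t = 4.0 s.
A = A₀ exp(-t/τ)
A = A₀ exp(−t/τ) = 16.6×exp(−4.0/3.1) = 4.568 cm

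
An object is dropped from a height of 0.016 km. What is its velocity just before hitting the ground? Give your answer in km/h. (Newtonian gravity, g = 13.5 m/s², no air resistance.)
v = √(2gh) (with unit conversion) = 74.82 km/h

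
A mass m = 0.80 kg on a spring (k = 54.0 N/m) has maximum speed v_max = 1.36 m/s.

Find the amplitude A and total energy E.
½mv²_max = ½kA² → A = v_max√(m/k) = 1.36×√(0.8/54.0) = 0.1655 m = 16.55 cm
E = ½mv²_max = ½×0.8×1.36² = 0.7398 J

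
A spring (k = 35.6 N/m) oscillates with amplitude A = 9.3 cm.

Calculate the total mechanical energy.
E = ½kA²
E = ½kA² = ½×35.6×(0.093)² = 0.154 J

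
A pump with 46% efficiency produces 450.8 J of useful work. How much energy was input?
W_in = W_out/η = 450.8/0.46 = 980.0 J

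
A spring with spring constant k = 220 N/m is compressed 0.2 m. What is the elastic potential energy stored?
PE = ½kx² = ½×220×0.2² = 4.4 J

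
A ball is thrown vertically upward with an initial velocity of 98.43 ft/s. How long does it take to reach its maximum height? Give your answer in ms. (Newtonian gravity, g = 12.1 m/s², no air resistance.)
t_up = v₀/g (with unit conversion) = 2479.0 ms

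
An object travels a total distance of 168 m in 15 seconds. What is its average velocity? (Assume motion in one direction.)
v_avg = Δd / Δt = 168 / 15 = 11.2 m/s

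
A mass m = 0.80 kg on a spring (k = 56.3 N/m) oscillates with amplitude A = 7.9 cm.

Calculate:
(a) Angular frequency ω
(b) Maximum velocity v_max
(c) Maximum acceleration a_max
ω = √(k/m) = √(56.3/0.8) = 8.389 rad/s
v_max = ωA = 8.389×0.079 = 0.6627 m/s
a_max = ω²A = 8.389²×0.079 = 5.56 m/s²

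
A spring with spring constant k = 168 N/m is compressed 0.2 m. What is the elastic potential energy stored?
PE = ½kx² = ½×168×0.2² = 3.36 J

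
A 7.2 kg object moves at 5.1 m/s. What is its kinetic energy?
KE = ½mv² = ½×7.2×5.1² = 93.636 J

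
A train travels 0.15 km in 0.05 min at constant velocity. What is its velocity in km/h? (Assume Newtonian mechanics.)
v = d/t (with unit conversion) = 180.0 km/h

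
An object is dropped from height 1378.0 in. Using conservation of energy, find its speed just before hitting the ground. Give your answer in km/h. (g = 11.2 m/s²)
mgh = ½mv² → v = √(2gh) = √(2×11.2×35) = 28 m/s = 100.8 km/h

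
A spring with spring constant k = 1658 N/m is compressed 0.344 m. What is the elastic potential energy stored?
PE = ½kx² = ½×1658×0.344² = 98.1 J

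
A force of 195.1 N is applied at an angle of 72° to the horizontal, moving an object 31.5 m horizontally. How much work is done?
W = Fd cosθ = 195.1×31.5×cos(72°) = 1899.1 J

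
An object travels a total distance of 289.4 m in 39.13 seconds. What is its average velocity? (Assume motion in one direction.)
v_avg = Δd / Δt = 289.4 / 39.13 = 7.4 m/s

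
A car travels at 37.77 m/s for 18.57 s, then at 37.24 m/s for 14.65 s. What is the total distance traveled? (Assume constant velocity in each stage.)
d₁ = v₁t₁ = 37.77 × 18.57 = 701.389 m
d₂ = v₂t₂ = 37.24 × 14.65 = 545.566 m
d_total = 701.389 + 545.566 = 1246.95 m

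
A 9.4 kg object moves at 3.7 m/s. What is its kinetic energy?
KE = ½mv² = ½×9.4×3.7² = 64.343 J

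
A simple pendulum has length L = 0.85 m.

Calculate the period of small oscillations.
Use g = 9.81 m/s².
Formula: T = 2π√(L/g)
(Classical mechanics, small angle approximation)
T = 2π√(L/g) = 2π√(0.85/9.81) = 1.85 s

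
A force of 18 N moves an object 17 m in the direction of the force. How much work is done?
W = Fd = 18×17 = 306.0 J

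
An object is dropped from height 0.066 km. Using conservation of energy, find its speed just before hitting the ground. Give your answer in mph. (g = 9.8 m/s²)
mgh = ½mv² → v = √(2gh) = √(2×9.8×66) = 35.97 m/s = 80.46 mph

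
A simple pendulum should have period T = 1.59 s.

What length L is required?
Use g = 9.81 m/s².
T = 2π√(L/g) → L = g(T/2π)² = 9.81×(1.59/2π)² = 0.6282 m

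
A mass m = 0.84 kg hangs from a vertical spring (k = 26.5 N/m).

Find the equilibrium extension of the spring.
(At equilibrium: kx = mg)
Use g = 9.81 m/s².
x_eq = mg/k = 0.84×9.81/26.5 = 0.311 m = 31.1 cm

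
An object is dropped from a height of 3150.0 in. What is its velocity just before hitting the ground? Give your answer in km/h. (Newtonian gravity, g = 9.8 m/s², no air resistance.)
v = √(2gh) (with unit conversion) = 142.6 km/h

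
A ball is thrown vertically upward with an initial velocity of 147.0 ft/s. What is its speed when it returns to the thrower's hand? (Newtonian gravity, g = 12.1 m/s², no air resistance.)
By conservation of energy, the ball returns at the same speed = 147.0 ft/s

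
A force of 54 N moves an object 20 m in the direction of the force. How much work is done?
W = Fd = 54×20 = 1080.0 J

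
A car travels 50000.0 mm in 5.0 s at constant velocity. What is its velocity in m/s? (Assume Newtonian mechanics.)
v = d/t (with unit conversion) = 10.0 m/s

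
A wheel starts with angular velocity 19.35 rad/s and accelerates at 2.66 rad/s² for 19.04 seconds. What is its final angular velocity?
ω = ω₀ + αt = 19.35 + 2.66 × 19.04 = 70.0 rad/s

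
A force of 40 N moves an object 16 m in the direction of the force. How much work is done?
W = Fd = 40×16 = 640.0 J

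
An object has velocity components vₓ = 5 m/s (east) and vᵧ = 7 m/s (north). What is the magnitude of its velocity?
|v| = √(vₓ² + vᵧ²) = √(5² + 7²) = √(74) = 8.6 m/s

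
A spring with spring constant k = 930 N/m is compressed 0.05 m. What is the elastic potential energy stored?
PE = ½kx² = ½×930×0.05² = 1.163 J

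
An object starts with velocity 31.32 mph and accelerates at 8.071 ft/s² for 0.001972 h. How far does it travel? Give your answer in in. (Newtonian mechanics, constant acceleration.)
d = v₀t + ½at² (with unit conversion) = 6354.0 in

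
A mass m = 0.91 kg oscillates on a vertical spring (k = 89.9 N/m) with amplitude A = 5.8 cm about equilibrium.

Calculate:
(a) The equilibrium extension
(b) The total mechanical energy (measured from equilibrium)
x_eq = mg/k = 0.91×9.81/89.9 = 0.0993 m = 9.93 cm
E = ½kA² = ½×89.9×(0.058)² = 0.1512 J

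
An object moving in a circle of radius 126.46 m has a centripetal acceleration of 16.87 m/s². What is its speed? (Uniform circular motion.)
v = √(a_c × r) = √(16.87 × 126.46) = 46.19 m/s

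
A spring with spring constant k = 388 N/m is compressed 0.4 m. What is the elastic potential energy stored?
PE = ½kx² = ½×388×0.4² = 31.04 J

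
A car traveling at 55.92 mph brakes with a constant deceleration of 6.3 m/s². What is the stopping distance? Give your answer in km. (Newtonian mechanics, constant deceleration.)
d = v₀² / (2a) (with unit conversion) = 0.0496 km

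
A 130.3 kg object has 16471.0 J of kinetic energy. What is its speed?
KE = ½mv² → v = √(2KE/m) = √(2×16471.0/130.3) = 15.9 m/s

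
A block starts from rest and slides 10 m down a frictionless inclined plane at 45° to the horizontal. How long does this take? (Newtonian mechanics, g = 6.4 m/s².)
a = g sin(θ) = 6.4 × sin(45°) = 4.53 m/s²
t = √(2d/a) = √(2 × 10 / 4.53) = 2.1 s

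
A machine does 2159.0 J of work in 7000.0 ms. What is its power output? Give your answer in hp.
P = W/t = 2159 J / 7 s = 308.4 W = 0.4136 hp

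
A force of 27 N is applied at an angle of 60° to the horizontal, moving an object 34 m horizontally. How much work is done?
W = Fd cosθ = 27×34×cos(60°) = 459.0 J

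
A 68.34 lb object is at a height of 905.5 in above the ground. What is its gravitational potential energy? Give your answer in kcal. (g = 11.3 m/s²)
PE = mgh = 31 kg × 11.3 m/s² × 23 m = 8056 J = 1.926 kcal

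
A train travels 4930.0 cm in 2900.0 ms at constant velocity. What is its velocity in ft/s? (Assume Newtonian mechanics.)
v = d/t (with unit conversion) = 55.77 ft/s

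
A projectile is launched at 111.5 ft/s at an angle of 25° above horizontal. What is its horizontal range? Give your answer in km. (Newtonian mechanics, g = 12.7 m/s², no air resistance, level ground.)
R = v₀² sin(2θ) / g (with unit conversion) = 0.06967 km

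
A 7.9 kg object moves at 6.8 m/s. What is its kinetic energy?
KE = ½mv² = ½×7.9×6.8² = 182.648 J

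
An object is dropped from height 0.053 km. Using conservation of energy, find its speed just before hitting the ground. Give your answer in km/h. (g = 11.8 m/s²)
mgh = ½mv² → v = √(2gh) = √(2×11.8×53) = 35.37 m/s = 127.3 km/h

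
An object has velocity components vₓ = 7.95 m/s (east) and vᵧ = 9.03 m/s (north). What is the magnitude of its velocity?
|v| = √(vₓ² + vᵧ²) = √(7.95² + 9.03²) = √(144.743) = 12.03 m/s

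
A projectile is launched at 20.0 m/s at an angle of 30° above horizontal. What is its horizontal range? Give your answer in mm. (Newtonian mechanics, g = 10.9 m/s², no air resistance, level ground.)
R = v₀² sin(2θ) / g (with unit conversion) = 31780.0 mm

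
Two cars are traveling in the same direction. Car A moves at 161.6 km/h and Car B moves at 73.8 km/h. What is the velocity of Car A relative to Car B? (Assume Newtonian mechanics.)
v_rel = v_A - v_B = 161.6 - 73.8 = 87.8 km/h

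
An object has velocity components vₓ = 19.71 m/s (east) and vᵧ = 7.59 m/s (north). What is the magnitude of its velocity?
|v| = √(vₓ² + vᵧ²) = √(19.71² + 7.59²) = √(446.092) = 21.12 m/s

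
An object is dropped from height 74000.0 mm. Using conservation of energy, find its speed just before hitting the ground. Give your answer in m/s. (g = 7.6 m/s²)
mgh = ½mv² → v = √(2gh) = √(2×7.6×74) = 33.54 m/s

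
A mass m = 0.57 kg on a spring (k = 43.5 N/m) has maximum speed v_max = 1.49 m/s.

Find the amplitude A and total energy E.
½mv²_max = ½kA² → A = v_max√(m/k) = 1.49×√(0.57/43.5) = 0.1706 m = 17.06 cm
E = ½mv²_max = ½×0.57×1.49² = 0.6327 J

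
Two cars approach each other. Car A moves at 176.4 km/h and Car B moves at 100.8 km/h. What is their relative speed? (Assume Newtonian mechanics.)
v_rel = v_A + v_B = 176.4 + 100.8 = 277.2 km/h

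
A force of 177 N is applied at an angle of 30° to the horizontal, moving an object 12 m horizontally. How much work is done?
W = Fd cosθ = 177×12×cos(30°) = 1839.4 J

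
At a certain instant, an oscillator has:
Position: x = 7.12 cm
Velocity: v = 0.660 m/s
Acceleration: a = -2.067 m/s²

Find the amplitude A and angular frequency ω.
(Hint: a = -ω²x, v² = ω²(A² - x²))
a = −ω²x → ω = √(|a|/x) = √(2.067/0.0712) = 5.388 rad/s
v² = ω²(A² − x²) → A = √(x² + v²/ω²) = √(0.0712² + 0.66²/5.388²) = 0.1417 m = 14.17 cm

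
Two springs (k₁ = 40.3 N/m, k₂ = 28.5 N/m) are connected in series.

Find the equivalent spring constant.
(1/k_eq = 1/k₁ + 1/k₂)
1/k_eq = 1/40.3 + 1/28.5 = 0.059902; k_eq = 16.69 N/m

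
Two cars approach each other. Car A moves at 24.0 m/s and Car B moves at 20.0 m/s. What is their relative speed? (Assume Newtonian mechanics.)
v_rel = v_A + v_B = 24.0 + 20.0 = 44.0 m/s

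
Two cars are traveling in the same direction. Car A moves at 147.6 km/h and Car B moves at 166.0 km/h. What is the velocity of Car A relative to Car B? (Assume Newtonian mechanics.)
v_rel = v_A - v_B = 147.6 - 166.0 = -18.4 km/h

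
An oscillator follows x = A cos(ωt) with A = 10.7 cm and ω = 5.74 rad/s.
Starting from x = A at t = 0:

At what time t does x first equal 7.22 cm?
cos(ωt) = x/A = 7.22/10.7 = 0.6748
ωt = arccos(0.6748) = 0.8301 rad
t = 0.8301/5.74 = 0.1446 s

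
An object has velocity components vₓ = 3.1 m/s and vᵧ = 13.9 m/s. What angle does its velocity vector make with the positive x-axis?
θ = arctan(vᵧ/vₓ) = arctan(13.9/3.1) = 77.43°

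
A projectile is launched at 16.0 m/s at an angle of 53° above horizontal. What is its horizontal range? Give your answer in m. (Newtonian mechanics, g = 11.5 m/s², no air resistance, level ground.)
R = v₀² sin(2θ) / g = 21.4 m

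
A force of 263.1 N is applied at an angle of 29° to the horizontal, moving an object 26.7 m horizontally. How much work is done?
W = Fd cosθ = 263.1×26.7×cos(29°) = 6144.0 J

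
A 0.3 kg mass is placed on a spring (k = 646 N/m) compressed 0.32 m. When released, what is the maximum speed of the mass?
½kx² = ½mv² → v = x√(k/m) = 0.32×√(646/0.3) = 14.85 m/s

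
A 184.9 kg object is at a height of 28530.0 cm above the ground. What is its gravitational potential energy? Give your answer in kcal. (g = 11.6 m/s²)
PE = mgh = 184.9 kg × 11.6 m/s² × 285.3 m = 6.119e+05 J = 146.3 kcal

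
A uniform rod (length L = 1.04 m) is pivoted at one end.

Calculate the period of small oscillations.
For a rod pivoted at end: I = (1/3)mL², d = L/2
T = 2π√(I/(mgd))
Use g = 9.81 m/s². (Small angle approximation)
I/m = (1/3)L² = 0.3605 m²; d = L/2 = 0.52 m
T = 2π√(I/(mgd)) = 2π√(0.3605/(9.81×0.52)) = 1.67 s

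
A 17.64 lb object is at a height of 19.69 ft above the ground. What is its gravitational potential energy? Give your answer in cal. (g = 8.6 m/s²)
PE = mgh = 8.001 kg × 8.6 m/s² × 6.002 m = 413 J = 98.7 cal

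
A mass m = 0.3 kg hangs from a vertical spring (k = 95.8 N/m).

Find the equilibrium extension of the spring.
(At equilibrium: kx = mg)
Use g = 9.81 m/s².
x_eq = mg/k = 0.3×9.81/95.8 = 0.03072 m = 3.072 cm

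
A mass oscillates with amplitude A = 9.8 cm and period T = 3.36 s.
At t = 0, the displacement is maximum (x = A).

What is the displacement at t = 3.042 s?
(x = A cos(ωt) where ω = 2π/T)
ω = 2π/T = 2π/3.36 = 1.87 rad/s
x = A cos(ωt) = 9.8×cos(1.87×3.042) = 8.118 cm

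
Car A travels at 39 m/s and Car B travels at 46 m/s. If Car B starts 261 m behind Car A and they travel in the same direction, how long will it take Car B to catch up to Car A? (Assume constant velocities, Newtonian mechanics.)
Relative speed: v_rel = 46 - 39 = 7 m/s
Time to catch: t = d₀/v_rel = 261/7 = 37.29 s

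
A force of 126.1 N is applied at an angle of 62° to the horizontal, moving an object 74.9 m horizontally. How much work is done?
W = Fd cosθ = 126.1×74.9×cos(62°) = 4434.1 J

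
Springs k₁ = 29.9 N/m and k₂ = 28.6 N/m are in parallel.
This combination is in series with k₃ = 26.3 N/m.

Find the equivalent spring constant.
k₁₂ = k₁ + k₂ = 58.5 N/m (parallel)
1/k_eq = 1/k₁₂ + 1/k₃ → k_eq = 18.14 N/m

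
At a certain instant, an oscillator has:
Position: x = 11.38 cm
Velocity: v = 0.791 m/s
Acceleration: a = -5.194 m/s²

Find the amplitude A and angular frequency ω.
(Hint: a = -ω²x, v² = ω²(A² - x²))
a = −ω²x → ω = √(|a|/x) = √(5.194/0.1138) = 6.756 rad/s
v² = ω²(A² − x²) → A = √(x² + v²/ω²) = √(0.1138² + 0.791²/6.756²) = 0.1633 m = 16.33 cm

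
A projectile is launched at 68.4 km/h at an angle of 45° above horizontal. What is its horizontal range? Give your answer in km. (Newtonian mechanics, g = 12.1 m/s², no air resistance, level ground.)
R = v₀² sin(2θ) / g (with unit conversion) = 0.02983 km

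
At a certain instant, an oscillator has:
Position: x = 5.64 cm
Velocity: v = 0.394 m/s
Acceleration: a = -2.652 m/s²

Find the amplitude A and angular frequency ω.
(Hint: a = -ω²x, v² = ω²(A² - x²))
a = −ω²x → ω = √(|a|/x) = √(2.652/0.0564) = 6.857 rad/s
v² = ω²(A² − x²) → A = √(x² + v²/ω²) = √(0.0564² + 0.394²/6.857²) = 0.08051 m = 8.051 cm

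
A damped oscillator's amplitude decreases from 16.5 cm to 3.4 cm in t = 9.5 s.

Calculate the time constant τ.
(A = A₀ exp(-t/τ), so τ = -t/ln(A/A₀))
A/A₀ = 3.4/16.5 = 0.2061; ln(A/A₀) = -1.58
τ = −t/ln(A/A₀) = −9.5/-1.58 = 6.014 s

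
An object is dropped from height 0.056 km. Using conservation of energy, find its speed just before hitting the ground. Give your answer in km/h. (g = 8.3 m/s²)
mgh = ½mv² → v = √(2gh) = √(2×8.3×56) = 30.49 m/s = 109.8 km/h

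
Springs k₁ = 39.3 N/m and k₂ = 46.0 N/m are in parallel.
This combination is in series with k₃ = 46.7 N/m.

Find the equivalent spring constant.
k₁₂ = k₁ + k₂ = 85.3 N/m (parallel)
1/k_eq = 1/k₁₂ + 1/k₃ → k_eq = 30.18 N/m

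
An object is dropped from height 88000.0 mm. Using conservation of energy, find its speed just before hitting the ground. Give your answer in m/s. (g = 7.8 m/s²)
mgh = ½mv² → v = √(2gh) = √(2×7.8×88) = 37.05 m/s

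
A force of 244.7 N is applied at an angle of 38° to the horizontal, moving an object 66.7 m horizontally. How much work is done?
W = Fd cosθ = 244.7×66.7×cos(38°) = 12862.0 J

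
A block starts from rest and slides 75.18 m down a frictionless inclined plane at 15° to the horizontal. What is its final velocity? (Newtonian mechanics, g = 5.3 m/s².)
a = g sin(θ) = 5.3 × sin(15°) = 1.37 m/s²
v = √(2ad) = √(2 × 1.37 × 75.18) = 14.36 m/s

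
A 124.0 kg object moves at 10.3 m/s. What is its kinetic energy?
KE = ½mv² = ½×124.0×10.3² = 6577.58 J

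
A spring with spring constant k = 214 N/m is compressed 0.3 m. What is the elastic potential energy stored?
PE = ½kx² = ½×214×0.3² = 9.63 J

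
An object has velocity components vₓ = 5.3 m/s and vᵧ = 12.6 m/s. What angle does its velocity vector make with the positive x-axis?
θ = arctan(vᵧ/vₓ) = arctan(12.6/5.3) = 67.19°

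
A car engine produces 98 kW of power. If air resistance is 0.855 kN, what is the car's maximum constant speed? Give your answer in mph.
P = Fv → v = P/F = 98000 W / 855 N = 114.6 m/s = 256.4 mph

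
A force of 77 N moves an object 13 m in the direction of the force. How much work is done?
W = Fd = 77×13 = 1001.0 J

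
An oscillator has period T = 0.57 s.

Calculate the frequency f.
f = 1/T = 1/0.57 = 1.754 Hz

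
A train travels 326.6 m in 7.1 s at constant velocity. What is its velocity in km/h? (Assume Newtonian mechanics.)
v = d/t (with unit conversion) = 165.6 km/h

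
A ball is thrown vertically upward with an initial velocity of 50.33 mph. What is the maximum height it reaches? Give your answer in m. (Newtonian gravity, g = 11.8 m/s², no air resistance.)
h_max = v₀²/(2g) (with unit conversion) = 21.45 m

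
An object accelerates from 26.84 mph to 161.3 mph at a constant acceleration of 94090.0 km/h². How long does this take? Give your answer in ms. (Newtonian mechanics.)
t = (v - v₀)/a (with unit conversion) = 8279.0 ms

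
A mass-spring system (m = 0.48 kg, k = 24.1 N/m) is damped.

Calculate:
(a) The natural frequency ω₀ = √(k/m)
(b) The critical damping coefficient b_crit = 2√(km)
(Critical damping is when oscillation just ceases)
ω₀ = √(k/m) = √(24.1/0.48) = 7.086 rad/s
b_crit = 2√(km) = 2√(24.1×0.48) = 6.802 kg/s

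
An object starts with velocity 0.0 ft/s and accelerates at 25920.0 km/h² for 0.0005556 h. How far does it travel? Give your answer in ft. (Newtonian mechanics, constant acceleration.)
d = v₀t + ½at² (with unit conversion) = 13.13 ft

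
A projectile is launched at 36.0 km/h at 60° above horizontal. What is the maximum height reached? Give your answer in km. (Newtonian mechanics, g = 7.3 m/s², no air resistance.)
H = v₀²sin²(θ)/(2g) (with unit conversion) = 0.005137 km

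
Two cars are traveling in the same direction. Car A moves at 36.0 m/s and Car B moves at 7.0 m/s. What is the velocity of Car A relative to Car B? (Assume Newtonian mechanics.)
v_rel = v_A - v_B = 36.0 - 7.0 = 29.0 m/s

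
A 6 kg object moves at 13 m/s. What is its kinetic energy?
KE = ½mv² = ½×6×13² = 507.0 J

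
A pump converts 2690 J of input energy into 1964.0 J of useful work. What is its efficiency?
η = W_out/W_in = 1964.0/2690 = 0.7301 = 73.01%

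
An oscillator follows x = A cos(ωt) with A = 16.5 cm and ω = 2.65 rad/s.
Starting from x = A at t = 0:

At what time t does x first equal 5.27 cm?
cos(ωt) = x/A = 5.27/16.5 = 0.3194
ωt = arccos(0.3194) = 1.246 rad
t = 1.246/2.65 = 0.4701 s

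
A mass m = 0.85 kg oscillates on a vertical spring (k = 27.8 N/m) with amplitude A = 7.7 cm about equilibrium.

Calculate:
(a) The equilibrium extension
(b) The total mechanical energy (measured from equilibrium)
x_eq = mg/k = 0.85×9.81/27.8 = 0.2999 m = 29.99 cm
E = ½kA² = ½×27.8×(0.077)² = 0.08241 J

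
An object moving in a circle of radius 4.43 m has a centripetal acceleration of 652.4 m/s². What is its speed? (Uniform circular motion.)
v = √(a_c × r) = √(652.4 × 4.43) = 53.76 m/s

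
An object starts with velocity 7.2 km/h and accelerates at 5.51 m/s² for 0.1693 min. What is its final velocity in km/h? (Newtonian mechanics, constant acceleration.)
v = v₀ + at (with unit conversion) = 208.7 km/h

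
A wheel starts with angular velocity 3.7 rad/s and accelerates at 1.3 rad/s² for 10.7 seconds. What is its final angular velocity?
ω = ω₀ + αt = 3.7 + 1.3 × 10.7 = 17.61 rad/s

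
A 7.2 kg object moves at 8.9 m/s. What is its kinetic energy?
KE = ½mv² = ½×7.2×8.9² = 285.156 J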